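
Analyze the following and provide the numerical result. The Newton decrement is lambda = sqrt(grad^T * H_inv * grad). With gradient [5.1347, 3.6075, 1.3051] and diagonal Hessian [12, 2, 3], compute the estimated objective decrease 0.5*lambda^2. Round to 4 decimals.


Step 1: H is diagonal, so H^(-1) * g = [0.4279, 1.8038, 0.435].
Step 2: g^T H^(-1) g = sum_i g_i^2 / H_ii
  = (5.1347)^2/12 + (3.6075)^2/2 + (1.3051)^2/3
  = 2.1971 + 6.507 + 0.5678 = 9.2719
Step 3: Objective decrease = 0.5 * g^T H^(-1) g = 4.6359


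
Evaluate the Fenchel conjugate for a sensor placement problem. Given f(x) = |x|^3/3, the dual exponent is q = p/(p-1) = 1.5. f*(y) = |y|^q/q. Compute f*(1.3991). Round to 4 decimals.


The conjugate exponent q satisfies 1/p + 1/q = 1.
p = 3, so q = 3/(3 - 1) = 1.5
|y|^q = 1.3991^1.5 = 1.6549
f*(1.3991) = 1.6549 / 1.5 = 1.1033


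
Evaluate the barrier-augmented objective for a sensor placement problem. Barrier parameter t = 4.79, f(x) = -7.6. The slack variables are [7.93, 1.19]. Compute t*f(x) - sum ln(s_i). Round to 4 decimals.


Step 1: Compute log-barrier.
ln values: [2.0707, 0.174]
phi = -(2.0707 + 0.174) = -2.2446
Step 2: Compute augmented objective.
t*f(x) = 4.79*-7.6 = -36.404
Total = -36.404 - 2.2446 = -38.6486


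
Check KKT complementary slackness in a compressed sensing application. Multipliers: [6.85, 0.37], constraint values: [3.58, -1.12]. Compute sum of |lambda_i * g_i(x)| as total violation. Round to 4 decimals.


KKT complementary slackness check:
lambda_1 * g_1 = 6.85 * 3.58 = 24.523
lambda_2 * g_2 = 0.37 * -1.12 = -0.4144
Total violation = 24.523 + 0.4144 = 24.9374


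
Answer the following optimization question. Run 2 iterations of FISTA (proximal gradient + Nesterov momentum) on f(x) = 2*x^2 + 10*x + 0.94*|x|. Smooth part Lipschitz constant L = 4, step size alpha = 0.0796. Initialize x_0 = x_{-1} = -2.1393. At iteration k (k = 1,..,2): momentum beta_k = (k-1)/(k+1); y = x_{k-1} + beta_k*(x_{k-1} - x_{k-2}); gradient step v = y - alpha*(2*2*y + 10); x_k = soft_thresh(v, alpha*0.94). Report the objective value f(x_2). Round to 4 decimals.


FISTA on f(x) = 2*x^2 + 10*x + 0.94*|x|
L = 4, alpha = 0.0796
Iteration 1: beta = 0.0, y = -2.1393 + 0.0*(-2.1393 + 2.1393) = -2.1393
  grad(y) = 1.4428, v = y - alpha*grad = -2.2541
  prox(v) = soft_thresh(-2.2541, 0.0748) = -2.1793
Iteration 2: beta = 0.3333, y = -2.1793 + 0.3333*(-2.1793 + 2.1393) = -2.1927
  grad(y) = 1.2293, v = y - alpha*grad = -2.2905
  prox(v) = soft_thresh(-2.2905, 0.0748) = -2.2157
f(x_2) = 2*(-2.2157)^2 + 10*(-2.2157) + 0.94*|-2.2157| = -10.2556


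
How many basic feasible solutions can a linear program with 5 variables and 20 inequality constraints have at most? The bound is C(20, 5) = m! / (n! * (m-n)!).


Each vertex corresponds to some choice of n active constraints out of m, so the number of vertices is at most C(m, n) = m! / (n!(m-n)!).
m = 20, n = 5
Numerator: 20 * 19 * 18 * 17 * 16
Denominator: 5! = 120
C(20, 5) = 15504


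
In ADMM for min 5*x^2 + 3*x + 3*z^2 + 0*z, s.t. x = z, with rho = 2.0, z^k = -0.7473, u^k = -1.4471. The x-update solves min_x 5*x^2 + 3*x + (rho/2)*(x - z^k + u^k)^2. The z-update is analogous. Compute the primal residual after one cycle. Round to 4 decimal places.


ADMM iteration with rho = 2.0, z^k = -0.7473, u^k = -1.4471
Step 1: x-update.
Minimize 5*x^2 + 3*x + (2.0/2)*(x + 0.7473 - 1.4471)^2
FOC: (2*5 + 2.0)*x = -3 + 2.0*(-0.7473 + 1.4471)
x^{k+1} = -0.1334
Step 2: z-update.
Minimize 3*z^2 + 0*z + (2.0/2)*(-0.1334 - z - 1.4471)^2
FOC: (2*3 + 2.0)*z = 0 + 2.0*(-0.1334 - 1.4471)
z^{k+1} = -0.3951
Step 3: u-update.
u^{k+1} = -1.4471 - 0.1334 + 0.3951 = -1.1854
Step 4: Primal residual = |-0.1334 + 0.3951| = 0.2618


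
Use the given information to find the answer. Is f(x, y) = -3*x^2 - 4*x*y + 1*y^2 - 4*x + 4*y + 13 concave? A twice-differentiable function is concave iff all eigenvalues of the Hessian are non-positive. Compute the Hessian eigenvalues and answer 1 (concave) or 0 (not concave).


The Hessian of f(x,y) = -3*x^2 - 4*x*y + 1*y^2 - 4*x + 4*y + 13 is:
H = [[-6, -4], [-4, 2]]
Trace = -6 + 2 = -4
Determinant = -6*2 - (-4)^2 = -28
Discriminant = (-4)^2 - 4*-28 = 128.0
Eigenvalues: lambda_1 = -7.6569, lambda_2 = 3.6569
The function is not concave.

0


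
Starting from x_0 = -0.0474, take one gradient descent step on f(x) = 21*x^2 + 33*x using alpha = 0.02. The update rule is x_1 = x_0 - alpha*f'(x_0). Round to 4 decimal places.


We compute the gradient at x_0 and apply the update.
f'(x) = 42*x + 33
f'(-0.0474) = 42*-0.0474 + 33 = 31.0092
x_1 = -0.0474 - 0.02*31.0092 = -0.6676


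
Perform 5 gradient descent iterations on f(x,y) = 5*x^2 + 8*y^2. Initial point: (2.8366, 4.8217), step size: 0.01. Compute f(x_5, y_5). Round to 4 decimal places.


Gradient descent on f(x,y) = 5*x^2 + 8*y^2.
Starting point: (2.8366, 4.8217), alpha = 0.01
Step 1: grad_x = 2*5*2.8366 = 28.366, grad_y = 2*8*4.8217 = 77.1472
  x_1 = 2.8366 - 0.01*28.366 = 2.5529
  y_1 = 4.8217 - 0.01*77.1472 = 4.0502
Step 2: grad_x = 2*5*2.5529 = 25.5294, grad_y = 2*8*4.0502 = 64.8036
  x_2 = 2.5529 - 0.01*25.5294 = 2.2976
  y_2 = 4.0502 - 0.01*64.8036 = 3.4022
Step 3: grad_x = 2*5*2.2976 = 22.9765, grad_y = 2*8*3.4022 = 54.4351
  x_3 = 2.2976 - 0.01*22.9765 = 2.0679
  y_3 = 3.4022 - 0.01*54.4351 = 2.8578
Step 4: grad_x = 2*5*2.0679 = 20.6788, grad_y = 2*8*2.8578 = 45.7255
  x_4 = 2.0679 - 0.01*20.6788 = 1.8611
  y_4 = 2.8578 - 0.01*45.7255 = 2.4006
Step 5: grad_x = 2*5*1.8611 = 18.6109, grad_y = 2*8*2.4006 = 38.4094
  x_5 = 1.8611 - 0.01*18.6109 = 1.675
  y_5 = 2.4006 - 0.01*38.4094 = 2.0165
f(1.675, 2.0165) = 5*1.675^2 + 8*2.0165^2 = 46.5578


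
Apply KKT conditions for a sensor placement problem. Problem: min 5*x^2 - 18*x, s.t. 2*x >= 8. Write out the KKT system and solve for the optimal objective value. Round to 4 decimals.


Step 1: Try lambda = 0 (constraint inactive).
x_unc = 18/(2*5) = 1.8
Check: 2*1.8 = 3.6 < 8 -- violated!
Step 2: Constraint must be active: 2*x = 8
x* = 8/2 = 4.0
lambda = (2*5*4.0 - 18)/2 = 11.0
Step 3: Compute optimal value.
f(x*) = 5*4.0^2 - 18*4.0 = 8.0


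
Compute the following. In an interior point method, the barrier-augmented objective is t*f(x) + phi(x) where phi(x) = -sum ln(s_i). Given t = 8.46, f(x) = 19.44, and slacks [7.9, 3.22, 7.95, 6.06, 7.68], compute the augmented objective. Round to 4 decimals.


Step 1: Compute log-barrier.
ln values: [2.0669, 1.1694, 2.0732, 1.8017, 2.0386]
phi = -(2.0669 + 1.1694 + 2.0732 + 1.8017 + 2.0386) = -9.1497
Step 2: Compute augmented objective.
t*f(x) = 8.46*19.44 = 164.4624
Total = 164.4624 - 9.1497 = 155.3127


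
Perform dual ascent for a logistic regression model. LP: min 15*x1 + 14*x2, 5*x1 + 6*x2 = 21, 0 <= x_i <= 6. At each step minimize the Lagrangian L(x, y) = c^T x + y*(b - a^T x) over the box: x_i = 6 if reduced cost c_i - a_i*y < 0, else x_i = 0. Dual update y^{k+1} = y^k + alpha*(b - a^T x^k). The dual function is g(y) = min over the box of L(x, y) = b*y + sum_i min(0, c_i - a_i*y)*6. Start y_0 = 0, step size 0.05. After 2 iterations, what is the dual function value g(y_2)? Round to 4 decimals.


Dual ascent for LP: min 15*x1 + 14*x2, 5*x1 + 6*x2 = 21, 0 <= x_i <= 6
Step 1: y^k = 0.0, reduced costs: (15.0, 14.0)
  x^k = (0.0, 0.0), subgradient = b - a^T x = 21.0
  y^{k+1} = 0.0 + 0.05*21.0 = 1.05
Step 2: y^k = 1.05, reduced costs: (9.75, 7.7)
  x^k = (0.0, 0.0), subgradient = b - a^T x = 21.0
  y^{k+1} = 1.05 + 0.05*21.0 = 2.1
Dual objective at y_2 = 2.1: reduced costs (4.5, 1.4), box minimizer x = (0.0, 0.0)
g(y_2) = b*y + (c1 - a1*y)*x1 + (c2 - a2*y)*x2 = 21*2.1 + 4.5*0.0 + 1.4*0.0 = 44.1 + 0.0 + 0.0 = 44.1


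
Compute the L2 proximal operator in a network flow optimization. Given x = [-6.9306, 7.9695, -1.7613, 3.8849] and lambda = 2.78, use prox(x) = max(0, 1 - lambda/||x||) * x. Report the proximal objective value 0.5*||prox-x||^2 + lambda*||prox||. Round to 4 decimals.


Step 1: Compute ||x||.
||x|| = 11.3904
Step 2: Compute scaling factor.
scale = max(0, 1 - 2.78/11.3904) = 0.7559
Step 3: prox(x) = [-5.2391, 6.0244, -1.3314, 2.9367]
||prox(x)|| = 8.6104
Step 4: Proximal objective.
0.5*||prox-x||^2 = 3.8642
lambda*||prox|| = 23.9369
Total = 27.8011


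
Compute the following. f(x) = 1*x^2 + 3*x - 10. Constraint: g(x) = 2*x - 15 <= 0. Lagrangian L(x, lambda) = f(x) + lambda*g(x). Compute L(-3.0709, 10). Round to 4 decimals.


Step 1: Evaluate f(x).
f(-3.0709) = 1*(-3.0709)^2 + 3*(-3.0709) - 10 = -9.7823
Step 2: Evaluate g(x).
g(-3.0709) = 2*-3.0709 - 15 = -21.1418
Step 3: Compute Lagrangian.
L = -9.7823 + 10*-21.1418 = -221.2003


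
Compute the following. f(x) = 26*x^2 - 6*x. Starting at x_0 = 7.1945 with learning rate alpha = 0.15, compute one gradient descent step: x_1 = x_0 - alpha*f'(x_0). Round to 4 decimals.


We compute the gradient at x_0 and apply the update.
f'(x) = 52*x - 6
f'(7.1945) = 52*7.1945 - 6 = 368.114
x_1 = 7.1945 - 0.15*368.114 = -48.0226


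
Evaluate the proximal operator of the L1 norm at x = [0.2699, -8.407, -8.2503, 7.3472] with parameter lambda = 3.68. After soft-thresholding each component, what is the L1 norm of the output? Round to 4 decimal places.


Soft-thresholding with lambda = 3.68:
prox(0.2699) = sign(0.2699)*max(|0.2699| - 3.68, 0) = 0.0
prox(-8.407) = sign(-8.407)*max(|-8.407| - 3.68, 0) = -4.727
prox(-8.2503) = sign(-8.2503)*max(|-8.2503| - 3.68, 0) = -4.5703
prox(7.3472) = sign(7.3472)*max(|7.3472| - 3.68, 0) = 3.6672
prox(x) = [0.0, -4.727, -4.5703, 3.6672]
||prox(x)||_1 = 0.0 + 4.727 + 4.5703 + 3.6672 = 12.9645


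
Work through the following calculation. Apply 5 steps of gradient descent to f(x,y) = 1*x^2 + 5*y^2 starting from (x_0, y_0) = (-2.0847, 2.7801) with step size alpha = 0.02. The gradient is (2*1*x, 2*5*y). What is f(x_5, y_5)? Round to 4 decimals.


Gradient descent on f(x,y) = 1*x^2 + 5*y^2.
Starting point: (-2.0847, 2.7801), alpha = 0.02
Step 1: grad_x = 2*1*-2.0847 = -4.1694, grad_y = 2*5*2.7801 = 27.801
  x_1 = -2.0847 - 0.02*-4.1694 = -2.0013
  y_1 = 2.7801 - 0.02*27.801 = 2.2241
Step 2: grad_x = 2*1*-2.0013 = -4.0026, grad_y = 2*5*2.2241 = 22.2408
  x_2 = -2.0013 - 0.02*-4.0026 = -1.9213
  y_2 = 2.2241 - 0.02*22.2408 = 1.7793
Step 3: grad_x = 2*1*-1.9213 = -3.8425, grad_y = 2*5*1.7793 = 17.7926
  x_3 = -1.9213 - 0.02*-3.8425 = -1.8444
  y_3 = 1.7793 - 0.02*17.7926 = 1.4234
Step 4: grad_x = 2*1*-1.8444 = -3.6888, grad_y = 2*5*1.4234 = 14.2341
  x_4 = -1.8444 - 0.02*-3.6888 = -1.7706
  y_4 = 1.4234 - 0.02*14.2341 = 1.1387
Step 5: grad_x = 2*1*-1.7706 = -3.5413, grad_y = 2*5*1.1387 = 11.3873
  x_5 = -1.7706 - 0.02*-3.5413 = -1.6998
  y_5 = 1.1387 - 0.02*11.3873 = 0.911
f(-1.6998, 0.911) = 1*(-1.6998)^2 + 5*0.911^2 = 7.0388


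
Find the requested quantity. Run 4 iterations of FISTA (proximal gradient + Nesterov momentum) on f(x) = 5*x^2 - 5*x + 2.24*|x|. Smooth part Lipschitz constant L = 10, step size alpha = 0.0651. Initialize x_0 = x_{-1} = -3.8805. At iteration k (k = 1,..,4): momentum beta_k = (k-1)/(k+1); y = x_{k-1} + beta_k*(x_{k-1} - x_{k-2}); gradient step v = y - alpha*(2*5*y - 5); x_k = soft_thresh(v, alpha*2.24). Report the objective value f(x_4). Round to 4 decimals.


FISTA on f(x) = 5*x^2 - 5*x + 2.24*|x|
L = 10, alpha = 0.0651
Iteration 1: beta = 0.0, y = -3.8805 + 0.0*(-3.8805 + 3.8805) = -3.8805
  grad(y) = -43.805, v = y - alpha*grad = -1.0288
  prox(v) = soft_thresh(-1.0288, 0.1458) = -0.883
Iteration 2: beta = 0.3333, y = -0.883 + 0.3333*(-0.883 + 3.8805) = 0.1162
  grad(y) = -3.8379, v = y - alpha*grad = 0.3661
  prox(v) = soft_thresh(0.3661, 0.1458) = 0.2202
Iteration 3: beta = 0.5, y = 0.2202 + 0.5*(0.2202 + 0.883) = 0.7718
  grad(y) = 2.7183, v = y - alpha*grad = 0.5949
  prox(v) = soft_thresh(0.5949, 0.1458) = 0.449
Iteration 4: beta = 0.6, y = 0.449 + 0.6*(0.449 - 0.2202) = 0.5863
  grad(y) = 0.8633, v = y - alpha*grad = 0.5301
  prox(v) = soft_thresh(0.5301, 0.1458) = 0.3843
f(x_4) = 5*0.3843^2 - 5*0.3843 + 2.24*|0.3843| = -0.3222


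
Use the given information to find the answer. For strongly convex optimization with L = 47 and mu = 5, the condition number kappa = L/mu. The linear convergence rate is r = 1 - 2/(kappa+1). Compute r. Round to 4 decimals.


Step 1: Compute the condition number.
kappa = L/mu = 47/5 = 9.4
Step 2: Compute the convergence rate.
r = 1 - 2/(kappa + 1) = 1 - 2*mu/(L + mu) = (L - mu)/(L + mu) = 42/52 = 0.8077


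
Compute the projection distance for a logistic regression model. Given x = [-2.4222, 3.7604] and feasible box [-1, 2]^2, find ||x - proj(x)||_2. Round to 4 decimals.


Project each component onto [-1, 2].
clip(-2.4222) = -1.0, clip(3.7604) = 2.0
Projection = [-1.0, 2.0]
Squared diffs: [2.0227, 3.099]
Distance = sqrt(5.1217) = 2.2631


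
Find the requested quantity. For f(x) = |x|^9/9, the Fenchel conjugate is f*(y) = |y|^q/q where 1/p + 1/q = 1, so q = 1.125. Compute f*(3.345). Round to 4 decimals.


The conjugate exponent q satisfies 1/p + 1/q = 1.
p = 9, so q = 9/(9 - 1) = 1.125
|y|^q = 3.345^1.125 = 3.89
f*(3.345) = 3.89 / 1.125 = 3.4577


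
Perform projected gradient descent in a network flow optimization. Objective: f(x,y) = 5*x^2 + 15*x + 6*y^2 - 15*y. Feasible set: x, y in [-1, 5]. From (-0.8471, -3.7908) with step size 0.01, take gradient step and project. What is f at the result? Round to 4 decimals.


Step 1: Compute gradient at (-0.8471, -3.7908).
grad_x = 2*5*-0.8471 + 15 = 6.529
grad_y = 2*6*-3.7908 - 15 = -60.4896
Step 2: Gradient step.
x_raw = -0.8471 - 0.01*6.529 = -0.9124
y_raw = -3.7908 - 0.01*-60.4896 = -3.1859
Step 3: Project onto [-1, 5].
x_proj = clip(-0.9124) = -0.9124
y_proj = clip(-3.1859) = -1.0
Step 4: Evaluate f.
f(-0.9124, -1.0) = 11.4764


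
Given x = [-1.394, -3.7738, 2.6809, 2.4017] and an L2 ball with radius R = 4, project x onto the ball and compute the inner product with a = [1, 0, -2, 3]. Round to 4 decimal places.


Step 1: Compute ||x|| (intermediates to 6 decimals).
||x|| = sqrt((-1.394)^2 + (-3.7738)^2 + 2.6809^2 + 2.4017^2) = 5.398165
Step 2: Project.
Since ||x|| > R, scale = R/||x|| = 4/5.398165 = 0.740993, proj(x) = scale * x
proj(x) = [-1.032944, -2.796359, 1.986528, 1.779643]
Step 3: Dot product.
a^T * proj(x) = 1*(-1.032944) + 0*(-2.796359) - 2*1.986528 + 3*1.779643 = 0.3329


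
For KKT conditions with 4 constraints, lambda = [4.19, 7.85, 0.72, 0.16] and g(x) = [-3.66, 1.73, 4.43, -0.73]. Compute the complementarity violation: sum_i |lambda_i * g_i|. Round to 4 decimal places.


KKT complementary slackness check:
lambda_1 * g_1 = 4.19 * -3.66 = -15.3354
lambda_2 * g_2 = 7.85 * 1.73 = 13.5805
lambda_3 * g_3 = 0.72 * 4.43 = 3.1896
lambda_4 * g_4 = 0.16 * -0.73 = -0.1168
Total violation = 15.3354 + 13.5805 + 3.1896 + 0.1168 = 32.2223


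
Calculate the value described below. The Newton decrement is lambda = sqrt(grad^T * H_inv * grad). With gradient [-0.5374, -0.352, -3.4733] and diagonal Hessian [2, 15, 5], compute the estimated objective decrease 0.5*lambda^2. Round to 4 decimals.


Step 1: H is diagonal, so H^(-1) * g = [-0.2687, -0.0235, -0.6947].
Step 2: g^T H^(-1) g = sum_i g_i^2 / H_ii
  = (-0.5374)^2/2 + (-0.352)^2/15 + (-3.4733)^2/5
  = 0.1444 + 0.0083 + 2.4128 = 2.5654
Step 3: Objective decrease = 0.5 * g^T H^(-1) g = 1.2827


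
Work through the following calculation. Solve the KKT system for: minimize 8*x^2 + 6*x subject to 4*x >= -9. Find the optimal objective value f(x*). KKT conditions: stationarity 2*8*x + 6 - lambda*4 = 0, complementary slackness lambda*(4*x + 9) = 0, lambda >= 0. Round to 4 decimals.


Step 1: Try lambda = 0 (constraint inactive).
Stationarity: 2*8*x + 6 = 0
x* = -6/(2*8) = -0.375
Check constraint: 4*-0.375 = -1.5 >= -9 -- satisfied.
Step 2: Compute optimal value.
f(x*) = 8*(-0.375)^2 + 6*(-0.375) = -1.125


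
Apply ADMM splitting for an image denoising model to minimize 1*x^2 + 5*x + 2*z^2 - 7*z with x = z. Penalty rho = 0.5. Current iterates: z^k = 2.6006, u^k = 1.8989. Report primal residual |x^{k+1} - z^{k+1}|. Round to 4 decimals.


ADMM iteration with rho = 0.5, z^k = 2.6006, u^k = 1.8989
Step 1: x-update.
Minimize 1*x^2 + 5*x + (0.5/2)*(x - 2.6006 + 1.8989)^2
FOC: (2*1 + 0.5)*x = -5 + 0.5*(2.6006 - 1.8989)
x^{k+1} = -1.8597
Step 2: z-update.
Minimize 2*z^2 - 7*z + (0.5/2)*(-1.8597 - z + 1.8989)^2
FOC: (2*2 + 0.5)*z = 7 + 0.5*(-1.8597 + 1.8989)
z^{k+1} = 1.5599
Step 3: u-update.
u^{k+1} = 1.8989 - 1.8597 - 1.5599 = -1.5207
Step 4: Primal residual = |-1.8597 - 1.5599| = 3.4196


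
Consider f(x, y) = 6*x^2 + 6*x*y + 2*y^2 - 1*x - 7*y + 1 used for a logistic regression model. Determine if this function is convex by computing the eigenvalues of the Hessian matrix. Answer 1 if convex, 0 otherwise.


The Hessian of f(x,y) = 6*x^2 + 6*x*y + 2*y^2 - 1*x - 7*y + 1 is:
H = [[12, 6], [6, 4]]
Trace = 12 + 4 = 16
Determinant = 12*4 - (6)^2 = 12
Discriminant = (16)^2 - 4*12 = 208.0
Eigenvalues: lambda_1 = 0.7889, lambda_2 = 15.2111
The function is convex.

1


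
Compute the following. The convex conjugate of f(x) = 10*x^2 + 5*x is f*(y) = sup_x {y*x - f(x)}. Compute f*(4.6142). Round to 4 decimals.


f*(y) = sup_x {y*x - a*x^2 - b*x} = sup_x {(y-b)*x - a*x^2}
FOC: (y - b) - 2a*x = 0 => x* = (y - b)/(2a)
x* = (4.6142 - 5)/(2*10) = -0.0193
f*(4.6142) = (y-b)^2/(4a) = (4.6142 - 5)^2/(4*10)
= 0.1488/40 = 0.0037


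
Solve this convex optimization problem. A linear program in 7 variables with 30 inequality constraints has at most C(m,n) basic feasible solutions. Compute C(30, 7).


Each vertex corresponds to some choice of n active constraints out of m, so the number of vertices is at most C(m, n) = m! / (n!(m-n)!).
m = 30, n = 7
Numerator: 30 * 29 * 28 * 27 * 26 * 25 * 24
Denominator: 7! = 5040
C(30, 7) = 2035800


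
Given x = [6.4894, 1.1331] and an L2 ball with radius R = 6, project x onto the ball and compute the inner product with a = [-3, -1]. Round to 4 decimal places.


Step 1: Compute ||x|| (intermediates to 6 decimals).
||x|| = sqrt(6.4894^2 + 1.1331^2) = 6.587581
Step 2: Project.
Since ||x|| > R, scale = R/||x|| = 6/6.587581 = 0.910805, proj(x) = scale * x
proj(x) = [5.910578, 1.032033]
Step 3: Dot product.
a^T * proj(x) = -3*5.910578 - 1*1.032033 = -18.7638


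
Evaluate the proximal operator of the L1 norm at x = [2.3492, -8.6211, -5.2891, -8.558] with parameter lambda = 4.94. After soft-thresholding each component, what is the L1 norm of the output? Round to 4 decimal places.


Soft-thresholding with lambda = 4.94:
prox(2.3492) = sign(2.3492)*max(|2.3492| - 4.94, 0) = 0.0
prox(-8.6211) = sign(-8.6211)*max(|-8.6211| - 4.94, 0) = -3.6811
prox(-5.2891) = sign(-5.2891)*max(|-5.2891| - 4.94, 0) = -0.3491
prox(-8.558) = sign(-8.558)*max(|-8.558| - 4.94, 0) = -3.618
prox(x) = [0.0, -3.6811, -0.3491, -3.618]
||prox(x)||_1 = 0.0 + 3.6811 + 0.3491 + 3.618 = 7.6482


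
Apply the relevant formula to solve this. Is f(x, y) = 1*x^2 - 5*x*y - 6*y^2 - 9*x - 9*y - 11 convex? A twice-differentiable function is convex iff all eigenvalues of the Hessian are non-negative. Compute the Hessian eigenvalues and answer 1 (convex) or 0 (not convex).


The Hessian of f(x,y) = 1*x^2 - 5*x*y - 6*y^2 - 9*x - 9*y - 11 is:
H = [[2, -5], [-5, -12]]
Trace = 2 - 12 = -10
Determinant = 2*-12 - (-5)^2 = -49
Discriminant = (-10)^2 - 4*-49 = 296.0
Eigenvalues: lambda_1 = -13.6023, lambda_2 = 3.6023
The function is not convex.

0


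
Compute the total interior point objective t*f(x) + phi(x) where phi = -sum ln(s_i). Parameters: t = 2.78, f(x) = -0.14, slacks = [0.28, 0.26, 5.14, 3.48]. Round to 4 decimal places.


Step 1: Compute log-barrier.
ln values: [-1.273, -1.3471, 1.6371, 1.247]
phi = -(-1.273 - 1.3471 + 1.6371 + 1.247) = -0.264
Step 2: Compute augmented objective.
t*f(x) = 2.78*-0.14 = -0.3892
Total = -0.3892 - 0.264 = -0.6532


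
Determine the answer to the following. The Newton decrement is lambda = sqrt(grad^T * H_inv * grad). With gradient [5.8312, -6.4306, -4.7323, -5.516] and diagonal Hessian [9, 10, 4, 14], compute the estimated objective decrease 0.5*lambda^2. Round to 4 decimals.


Step 1: H is diagonal, so H^(-1) * g = [0.6479, -0.6431, -1.1831, -0.394].
Step 2: g^T H^(-1) g = sum_i g_i^2 / H_ii
  = (5.8312)^2/9 + (-6.4306)^2/10 + (-4.7323)^2/4 + (-5.516)^2/14
  = 3.7781 + 4.1353 + 5.5987 + 2.1733 = 15.6853
Step 3: Objective decrease = 0.5 * g^T H^(-1) g = 7.8427


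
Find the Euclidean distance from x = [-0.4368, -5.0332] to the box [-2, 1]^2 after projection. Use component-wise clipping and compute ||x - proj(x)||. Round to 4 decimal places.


Project each component onto [-2, 1].
clip(-0.4368) = -0.4368, clip(-5.0332) = -2.0
Projection = [-0.4368, -2.0]
Squared diffs: [0.0, 9.2003]
Distance = sqrt(9.2003) = 3.0332


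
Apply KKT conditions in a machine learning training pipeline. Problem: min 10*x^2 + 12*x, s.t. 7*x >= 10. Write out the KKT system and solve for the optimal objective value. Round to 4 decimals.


Step 1: Try lambda = 0 (constraint inactive).
x_unc = -12/(2*10) = -0.6
Check: 7*-0.6 = -4.2 < 10 -- violated!
Step 2: Constraint must be active: 7*x = 10
x* = 10/7 = 1.4286 (rounded; the exact value 10/7 is used below)
lambda = (2*10*(10/7) + 12)/7 = 5.7959
Step 3: Compute optimal value.
f(x*) = 10*(10/7)^2 + 12*(10/7) = 37.551


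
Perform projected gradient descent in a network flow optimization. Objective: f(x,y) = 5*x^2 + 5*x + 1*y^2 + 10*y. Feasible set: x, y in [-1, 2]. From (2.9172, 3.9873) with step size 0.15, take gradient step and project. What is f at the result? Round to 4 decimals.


Step 1: Compute gradient at (2.9172, 3.9873).
grad_x = 2*5*2.9172 + 5 = 34.172
grad_y = 2*1*3.9873 + 10 = 17.9746
Step 2: Gradient step.
x_raw = 2.9172 - 0.15*34.172 = -2.2086
y_raw = 3.9873 - 0.15*17.9746 = 1.2911
Step 3: Project onto [-1, 2].
x_proj = clip(-2.2086) = -1.0
y_proj = clip(1.2911) = 1.2911
Step 4: Evaluate f.
f(-1.0, 1.2911) = 14.5781


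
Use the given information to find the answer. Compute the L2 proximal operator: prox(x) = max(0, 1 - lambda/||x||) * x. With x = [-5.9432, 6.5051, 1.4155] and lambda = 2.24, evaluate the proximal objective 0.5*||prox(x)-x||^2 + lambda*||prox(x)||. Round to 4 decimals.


Step 1: Compute ||x||.
||x|| = 8.9242
Step 2: Compute scaling factor.
scale = max(0, 1 - 2.24/8.9242) = 0.749
Step 3: prox(x) = [-4.4514, 4.8723, 1.0602]
||prox(x)|| = 6.6842
Step 4: Proximal objective.
0.5*||prox-x||^2 = 2.5088
lambda*||prox|| = 14.9726
Total = 17.4814


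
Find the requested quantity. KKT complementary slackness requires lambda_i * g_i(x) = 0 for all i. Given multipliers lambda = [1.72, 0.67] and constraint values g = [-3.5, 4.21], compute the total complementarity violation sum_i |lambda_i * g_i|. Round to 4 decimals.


KKT complementary slackness check:
lambda_1 * g_1 = 1.72 * -3.5 = -6.02
lambda_2 * g_2 = 0.67 * 4.21 = 2.8207
Total violation = 6.02 + 2.8207 = 8.8407


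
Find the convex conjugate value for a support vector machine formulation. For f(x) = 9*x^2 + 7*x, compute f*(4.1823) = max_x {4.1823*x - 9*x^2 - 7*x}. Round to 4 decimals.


f*(y) = sup_x {y*x - a*x^2 - b*x} = sup_x {(y-b)*x - a*x^2}
FOC: (y - b) - 2a*x = 0 => x* = (y - b)/(2a)
x* = (4.1823 - 7)/(2*9) = -0.1565
f*(4.1823) = (y-b)^2/(4a) = (4.1823 - 7)^2/(4*9)
= 7.9394/36 = 0.2205


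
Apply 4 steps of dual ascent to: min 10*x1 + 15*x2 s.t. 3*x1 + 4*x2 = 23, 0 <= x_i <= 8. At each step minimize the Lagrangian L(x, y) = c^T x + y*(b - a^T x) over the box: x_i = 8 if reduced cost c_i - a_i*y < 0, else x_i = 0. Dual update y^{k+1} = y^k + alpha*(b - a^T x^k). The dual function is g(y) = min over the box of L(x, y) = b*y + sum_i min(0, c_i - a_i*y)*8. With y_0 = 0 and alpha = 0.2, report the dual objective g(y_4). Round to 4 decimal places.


Dual ascent for LP: min 10*x1 + 15*x2, 3*x1 + 4*x2 = 23, 0 <= x_i <= 8
Step 1: y^k = 0.0, reduced costs: (10.0, 15.0)
  x^k = (0.0, 0.0), subgradient = b - a^T x = 23.0
  y^{k+1} = 0.0 + 0.2*23.0 = 4.6
Step 2: y^k = 4.6, reduced costs: (-3.8, -3.4)
  x^k = (8.0, 8.0), subgradient = b - a^T x = -33.0
  y^{k+1} = 4.6 + 0.2*-33.0 = -2.0
Step 3: y^k = -2.0, reduced costs: (16.0, 23.0)
  x^k = (0.0, 0.0), subgradient = b - a^T x = 23.0
  y^{k+1} = -2.0 + 0.2*23.0 = 2.6
Step 4: y^k = 2.6, reduced costs: (2.2, 4.6)
  x^k = (0.0, 0.0), subgradient = b - a^T x = 23.0
  y^{k+1} = 2.6 + 0.2*23.0 = 7.2
Dual objective at y_4 = 7.2: reduced costs (-11.6, -13.8), box minimizer x = (8.0, 8.0)
g(y_4) = b*y + (c1 - a1*y)*x1 + (c2 - a2*y)*x2 = 23*7.2 + (-11.6)*8.0 + (-13.8)*8.0 = 165.6 - 92.8 - 110.4 = -37.6


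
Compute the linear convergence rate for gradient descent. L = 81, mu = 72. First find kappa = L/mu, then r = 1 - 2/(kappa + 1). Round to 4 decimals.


Step 1: Compute the condition number.
kappa = L/mu = 81/72 = 1.125
Step 2: Compute the convergence rate.
r = 1 - 2/(kappa + 1) = 1 - 2*mu/(L + mu) = (L - mu)/(L + mu) = 9/153 = 0.0588


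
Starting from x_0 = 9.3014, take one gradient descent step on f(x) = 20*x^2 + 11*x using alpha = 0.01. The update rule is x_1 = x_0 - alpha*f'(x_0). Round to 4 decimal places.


We compute the gradient at x_0 and apply the update.
f'(x) = 40*x + 11
f'(9.3014) = 40*9.3014 + 11 = 383.056
x_1 = 9.3014 - 0.01*383.056 = 5.4708


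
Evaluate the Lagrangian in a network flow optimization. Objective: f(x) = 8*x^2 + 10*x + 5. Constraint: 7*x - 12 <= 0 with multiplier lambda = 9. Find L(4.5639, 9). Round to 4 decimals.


Step 1: Evaluate f(x).
f(4.5639) = 8*4.5639^2 + 10*4.5639 + 5 = 217.2725
Step 2: Evaluate g(x).
g(4.5639) = 7*4.5639 - 12 = 19.9473
Step 3: Compute Lagrangian.
L = 217.2725 + 9*19.9473 = 396.7982


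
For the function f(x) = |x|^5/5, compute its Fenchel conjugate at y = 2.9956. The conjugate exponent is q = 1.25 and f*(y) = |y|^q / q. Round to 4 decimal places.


The conjugate exponent q satisfies 1/p + 1/q = 1.
p = 5, so q = 5/(5 - 1) = 1.25
|y|^q = 2.9956^1.25 = 3.941
f*(2.9956) = 3.941 / 1.25 = 3.1528


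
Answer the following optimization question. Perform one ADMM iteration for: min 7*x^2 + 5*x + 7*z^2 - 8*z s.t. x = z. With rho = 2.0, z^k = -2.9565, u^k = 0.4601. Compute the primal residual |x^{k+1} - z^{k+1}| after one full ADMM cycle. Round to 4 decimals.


ADMM iteration with rho = 2.0, z^k = -2.9565, u^k = 0.4601
Step 1: x-update.
Minimize 7*x^2 + 5*x + (2.0/2)*(x + 2.9565 + 0.4601)^2
FOC: (2*7 + 2.0)*x = -5 + 2.0*(-2.9565 - 0.4601)
x^{k+1} = -0.7396
Step 2: z-update.
Minimize 7*z^2 - 8*z + (2.0/2)*(-0.7396 - z + 0.4601)^2
FOC: (2*7 + 2.0)*z = 8 + 2.0*(-0.7396 + 0.4601)
z^{k+1} = 0.4651
Step 3: u-update.
u^{k+1} = 0.4601 - 0.7396 - 0.4651 = -0.7445
Step 4: Primal residual = |-0.7396 - 0.4651| = 1.2046


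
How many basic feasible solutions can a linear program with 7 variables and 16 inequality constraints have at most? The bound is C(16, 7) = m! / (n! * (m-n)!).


Each vertex corresponds to some choice of n active constraints out of m, so the number of vertices is at most C(m, n) = m! / (n!(m-n)!).
m = 16, n = 7
Numerator: 16 * 15 * 14 * 13 * 12 * 11 * 10
Denominator: 7! = 5040
C(16, 7) = 11440


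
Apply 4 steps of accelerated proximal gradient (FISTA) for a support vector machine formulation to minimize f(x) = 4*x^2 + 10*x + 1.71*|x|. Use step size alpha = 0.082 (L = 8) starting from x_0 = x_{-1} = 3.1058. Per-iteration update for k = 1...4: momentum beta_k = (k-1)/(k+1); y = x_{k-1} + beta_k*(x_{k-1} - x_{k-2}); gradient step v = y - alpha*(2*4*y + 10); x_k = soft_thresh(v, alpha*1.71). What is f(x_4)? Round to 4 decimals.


FISTA on f(x) = 4*x^2 + 10*x + 1.71*|x|
L = 8, alpha = 0.082
Iteration 1: beta = 0.0, y = 3.1058 + 0.0*(3.1058 - 3.1058) = 3.1058
  grad(y) = 34.8464, v = y - alpha*grad = 0.2484
  prox(v) = soft_thresh(0.2484, 0.1402) = 0.1082
Iteration 2: beta = 0.3333, y = 0.1082 + 0.3333*(0.1082 - 3.1058) = -0.891
  grad(y) = 2.8717, v = y - alpha*grad = -1.1265
  prox(v) = soft_thresh(-1.1265, 0.1402) = -0.9863
Iteration 3: beta = 0.5, y = -0.9863 + 0.5*(-0.9863 - 0.1082) = -1.5335
  grad(y) = -2.2682, v = y - alpha*grad = -1.3475
  prox(v) = soft_thresh(-1.3475, 0.1402) = -1.2073
Iteration 4: beta = 0.6, y = -1.2073 + 0.6*(-1.2073 + 0.9863) = -1.3399
  grad(y) = -0.7194, v = y - alpha*grad = -1.2809
  prox(v) = soft_thresh(-1.2809, 0.1402) = -1.1407
f(x_4) = 4*(-1.1407)^2 + 10*(-1.1407) + 1.71*|-1.1407| = -4.2516


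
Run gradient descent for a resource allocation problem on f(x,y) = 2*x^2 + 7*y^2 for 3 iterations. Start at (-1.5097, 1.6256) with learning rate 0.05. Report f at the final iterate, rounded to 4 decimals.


Gradient descent on f(x,y) = 2*x^2 + 7*y^2.
Starting point: (-1.5097, 1.6256), alpha = 0.05
Step 1: grad_x = 2*2*-1.5097 = -6.0388, grad_y = 2*7*1.6256 = 22.7584
  x_1 = -1.5097 - 0.05*-6.0388 = -1.2078
  y_1 = 1.6256 - 0.05*22.7584 = 0.4877
Step 2: grad_x = 2*2*-1.2078 = -4.831, grad_y = 2*7*0.4877 = 6.8275
  x_2 = -1.2078 - 0.05*-4.831 = -0.9662
  y_2 = 0.4877 - 0.05*6.8275 = 0.1463
Step 3: grad_x = 2*2*-0.9662 = -3.8648, grad_y = 2*7*0.1463 = 2.0483
  x_3 = -0.9662 - 0.05*-3.8648 = -0.773
  y_3 = 0.1463 - 0.05*2.0483 = 0.0439
f(-0.773, 0.0439) = 2*(-0.773)^2 + 7*0.0439^2 = 1.2084


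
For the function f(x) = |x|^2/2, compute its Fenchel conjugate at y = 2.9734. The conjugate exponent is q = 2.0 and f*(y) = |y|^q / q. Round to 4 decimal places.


The conjugate exponent q satisfies 1/p + 1/q = 1.
p = 2, so q = 2/(2 - 1) = 2.0
|y|^q = 2.9734^2.0 = 8.8411
f*(2.9734) = 8.8411 / 2.0 = 4.4206


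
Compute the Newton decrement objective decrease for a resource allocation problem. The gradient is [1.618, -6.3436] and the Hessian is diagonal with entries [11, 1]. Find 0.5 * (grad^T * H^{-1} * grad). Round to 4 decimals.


Step 1: H is diagonal, so H^(-1) * g = [0.1471, -6.3436].
Step 2: g^T H^(-1) g = sum_i g_i^2 / H_ii
  = (1.618)^2/11 + (-6.3436)^2/1
  = 0.238 + 40.2413 = 40.4793
Step 3: Objective decrease = 0.5 * g^T H^(-1) g = 20.2396


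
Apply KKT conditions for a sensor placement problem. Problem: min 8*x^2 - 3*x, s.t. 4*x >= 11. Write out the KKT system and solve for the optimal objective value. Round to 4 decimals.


Step 1: Try lambda = 0 (constraint inactive).
x_unc = 3/(2*8) = 0.1875
Check: 4*0.1875 = 0.75 < 11 -- violated!
Step 2: Constraint must be active: 4*x = 11
x* = 11/4 = 2.75
lambda = (2*8*2.75 - 3)/4 = 10.25
Step 3: Compute optimal value.
f(x*) = 8*2.75^2 - 3*2.75 = 52.25


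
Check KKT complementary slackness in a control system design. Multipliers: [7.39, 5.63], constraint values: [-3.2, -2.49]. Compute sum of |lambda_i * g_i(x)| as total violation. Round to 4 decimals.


KKT complementary slackness check:
lambda_1 * g_1 = 7.39 * -3.2 = -23.648
lambda_2 * g_2 = 5.63 * -2.49 = -14.0187
Total violation = 23.648 + 14.0187 = 37.6667


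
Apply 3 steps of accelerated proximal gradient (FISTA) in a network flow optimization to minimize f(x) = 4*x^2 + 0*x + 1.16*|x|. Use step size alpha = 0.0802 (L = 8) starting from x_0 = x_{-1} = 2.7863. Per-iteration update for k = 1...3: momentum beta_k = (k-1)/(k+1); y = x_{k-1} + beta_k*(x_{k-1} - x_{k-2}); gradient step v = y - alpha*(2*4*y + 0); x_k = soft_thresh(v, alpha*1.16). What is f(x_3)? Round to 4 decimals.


FISTA on f(x) = 4*x^2 + 0*x + 1.16*|x|
L = 8, alpha = 0.0802
Iteration 1: beta = 0.0, y = 2.7863 + 0.0*(2.7863 - 2.7863) = 2.7863
  grad(y) = 22.2904, v = y - alpha*grad = 0.9986
  prox(v) = soft_thresh(0.9986, 0.093) = 0.9056
Iteration 2: beta = 0.3333, y = 0.9056 + 0.3333*(0.9056 - 2.7863) = 0.2787
  grad(y) = 2.2294, v = y - alpha*grad = 0.0999
  prox(v) = soft_thresh(0.0999, 0.093) = 0.0068
Iteration 3: beta = 0.5, y = 0.0068 + 0.5*(0.0068 - 0.9056) = -0.4425
  grad(y) = -3.5402, v = y - alpha*grad = -0.1586
  prox(v) = soft_thresh(-0.1586, 0.093) = -0.0656
f(x_3) = 4*(-0.0656)^2 + 0*(-0.0656) + 1.16*|-0.0656| = 0.0933


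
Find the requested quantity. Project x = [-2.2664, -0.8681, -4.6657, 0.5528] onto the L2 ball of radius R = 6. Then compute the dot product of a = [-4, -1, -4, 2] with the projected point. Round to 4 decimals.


Step 1: Compute ||x|| (intermediates to 6 decimals).
||x|| = sqrt((-2.2664)^2 + (-0.8681)^2 + (-4.6657)^2 + 0.5528^2) = 5.288148
Step 2: Project.
Since ||x|| <= R, proj = x (no scaling needed).
proj(x) = [-2.2664, -0.8681, -4.6657, 0.5528]
Step 3: Dot product.
a^T * proj(x) = -4*(-2.2664) - 1*(-0.8681) - 4*(-4.6657) + 2*0.5528 = 29.7021


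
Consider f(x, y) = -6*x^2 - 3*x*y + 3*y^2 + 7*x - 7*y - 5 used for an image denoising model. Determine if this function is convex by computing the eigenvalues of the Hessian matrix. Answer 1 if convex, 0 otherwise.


The Hessian of f(x,y) = -6*x^2 - 3*x*y + 3*y^2 + 7*x - 7*y - 5 is:
H = [[-12, -3], [-3, 6]]
Trace = -12 + 6 = -6
Determinant = -12*6 - (-3)^2 = -81
Discriminant = (-6)^2 - 4*-81 = 360.0
Eigenvalues: lambda_1 = -12.4868, lambda_2 = 6.4868
The function is not convex.

0


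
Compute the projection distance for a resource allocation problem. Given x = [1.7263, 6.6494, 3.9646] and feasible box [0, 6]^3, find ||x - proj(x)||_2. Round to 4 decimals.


Project each component onto [0, 6].
clip(1.7263) = 1.7263, clip(6.6494) = 6.0, clip(3.9646) = 3.9646
Projection = [1.7263, 6.0, 3.9646]
Squared diffs: [0.0, 0.4217, 0.0]
Distance = sqrt(0.4217) = 0.6494


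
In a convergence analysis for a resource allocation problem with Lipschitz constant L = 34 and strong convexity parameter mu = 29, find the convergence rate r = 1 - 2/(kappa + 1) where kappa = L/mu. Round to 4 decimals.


Step 1: Compute the condition number.
kappa = L/mu = 34/29 = 1.1724
Step 2: Compute the convergence rate.
r = 1 - 2/(kappa + 1) = 1 - 2*mu/(L + mu) = (L - mu)/(L + mu) = 5/63 = 0.0794


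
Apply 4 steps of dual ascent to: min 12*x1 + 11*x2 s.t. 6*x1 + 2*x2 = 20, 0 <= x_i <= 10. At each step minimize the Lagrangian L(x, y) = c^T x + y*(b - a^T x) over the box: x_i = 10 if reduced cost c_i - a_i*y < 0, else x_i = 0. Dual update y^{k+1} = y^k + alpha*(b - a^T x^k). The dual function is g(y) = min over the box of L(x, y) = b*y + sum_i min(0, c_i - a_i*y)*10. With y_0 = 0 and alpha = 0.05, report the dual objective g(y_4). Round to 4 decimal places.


Dual ascent for LP: min 12*x1 + 11*x2, 6*x1 + 2*x2 = 20, 0 <= x_i <= 10
Step 1: y^k = 0.0, reduced costs: (12.0, 11.0)
  x^k = (0.0, 0.0), subgradient = b - a^T x = 20.0
  y^{k+1} = 0.0 + 0.05*20.0 = 1.0
Step 2: y^k = 1.0, reduced costs: (6.0, 9.0)
  x^k = (0.0, 0.0), subgradient = b - a^T x = 20.0
  y^{k+1} = 1.0 + 0.05*20.0 = 2.0
Step 3: y^k = 2.0, reduced costs: (0.0, 7.0)
  x^k = (0.0, 0.0), subgradient = b - a^T x = 20.0
  y^{k+1} = 2.0 + 0.05*20.0 = 3.0
Step 4: y^k = 3.0, reduced costs: (-6.0, 5.0)
  x^k = (10.0, 0.0), subgradient = b - a^T x = -40.0
  y^{k+1} = 3.0 + 0.05*-40.0 = 1.0
Dual objective at y_4 = 1.0: reduced costs (6.0, 9.0), box minimizer x = (0.0, 0.0)
g(y_4) = b*y + (c1 - a1*y)*x1 + (c2 - a2*y)*x2 = 20*1.0 + 6.0*0.0 + 9.0*0.0 = 20.0 + 0.0 + 0.0 = 20.0


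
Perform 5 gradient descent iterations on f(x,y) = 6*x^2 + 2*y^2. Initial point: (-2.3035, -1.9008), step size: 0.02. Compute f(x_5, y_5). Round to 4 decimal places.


Gradient descent on f(x,y) = 6*x^2 + 2*y^2.
Starting point: (-2.3035, -1.9008), alpha = 0.02
Step 1: grad_x = 2*6*-2.3035 = -27.642, grad_y = 2*2*-1.9008 = -7.6032
  x_1 = -2.3035 - 0.02*-27.642 = -1.7507
  y_1 = -1.9008 - 0.02*-7.6032 = -1.7487
Step 2: grad_x = 2*6*-1.7507 = -21.0079, grad_y = 2*2*-1.7487 = -6.9949
  x_2 = -1.7507 - 0.02*-21.0079 = -1.3305
  y_2 = -1.7487 - 0.02*-6.9949 = -1.6088
Step 3: grad_x = 2*6*-1.3305 = -15.966, grad_y = 2*2*-1.6088 = -6.4353
  x_3 = -1.3305 - 0.02*-15.966 = -1.0112
  y_3 = -1.6088 - 0.02*-6.4353 = -1.4801
Step 4: grad_x = 2*6*-1.0112 = -12.1342, grad_y = 2*2*-1.4801 = -5.9205
  x_4 = -1.0112 - 0.02*-12.1342 = -0.7685
  y_4 = -1.4801 - 0.02*-5.9205 = -1.3617
Step 5: grad_x = 2*6*-0.7685 = -9.222, grad_y = 2*2*-1.3617 = -5.4469
  x_5 = -0.7685 - 0.02*-9.222 = -0.5841
  y_5 = -1.3617 - 0.02*-5.4469 = -1.2528
f(-0.5841, -1.2528) = 6*(-0.5841)^2 + 2*(-1.2528)^2 = 5.1857


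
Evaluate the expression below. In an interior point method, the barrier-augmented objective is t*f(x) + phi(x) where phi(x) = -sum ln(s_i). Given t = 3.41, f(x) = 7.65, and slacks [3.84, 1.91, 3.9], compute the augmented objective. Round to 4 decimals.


Step 1: Compute log-barrier.
ln values: [1.3455, 0.6471, 1.361]
phi = -(1.3455 + 0.6471 + 1.361) = -3.3536
Step 2: Compute augmented objective.
t*f(x) = 3.41*7.65 = 26.0865
Total = 26.0865 - 3.3536 = 22.7329


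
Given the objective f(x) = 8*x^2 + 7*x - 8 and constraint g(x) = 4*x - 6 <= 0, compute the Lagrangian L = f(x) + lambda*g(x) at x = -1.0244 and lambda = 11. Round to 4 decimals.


Step 1: Evaluate f(x).
f(-1.0244) = 8*(-1.0244)^2 + 7*(-1.0244) - 8 = -6.7756
Step 2: Evaluate g(x).
g(-1.0244) = 4*-1.0244 - 6 = -10.0976
Step 3: Compute Lagrangian.
L = -6.7756 + 11*-10.0976 = -117.8492


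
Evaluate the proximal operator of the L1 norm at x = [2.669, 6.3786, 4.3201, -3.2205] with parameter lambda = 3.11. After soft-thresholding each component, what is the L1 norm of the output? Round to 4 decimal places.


Soft-thresholding with lambda = 3.11:
prox(2.669) = sign(2.669)*max(|2.669| - 3.11, 0) = 0.0
prox(6.3786) = sign(6.3786)*max(|6.3786| - 3.11, 0) = 3.2686
prox(4.3201) = sign(4.3201)*max(|4.3201| - 3.11, 0) = 1.2101
prox(-3.2205) = sign(-3.2205)*max(|-3.2205| - 3.11, 0) = -0.1105
prox(x) = [0.0, 3.2686, 1.2101, -0.1105]
||prox(x)||_1 = 0.0 + 3.2686 + 1.2101 + 0.1105 = 4.5892


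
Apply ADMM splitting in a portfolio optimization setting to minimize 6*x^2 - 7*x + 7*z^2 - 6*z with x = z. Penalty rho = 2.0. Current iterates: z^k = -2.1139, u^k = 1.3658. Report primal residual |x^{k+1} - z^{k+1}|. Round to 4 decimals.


ADMM iteration with rho = 2.0, z^k = -2.1139, u^k = 1.3658
Step 1: x-update.
Minimize 6*x^2 - 7*x + (2.0/2)*(x + 2.1139 + 1.3658)^2
FOC: (2*6 + 2.0)*x = 7 + 2.0*(-2.1139 - 1.3658)
x^{k+1} = 0.0029
Step 2: z-update.
Minimize 7*z^2 - 6*z + (2.0/2)*(0.0029 - z + 1.3658)^2
FOC: (2*7 + 2.0)*z = 6 + 2.0*(0.0029 + 1.3658)
z^{k+1} = 0.5461
Step 3: u-update.
u^{k+1} = 1.3658 + 0.0029 - 0.5461 = 0.8226
Step 4: Primal residual = |0.0029 - 0.5461| = 0.5432


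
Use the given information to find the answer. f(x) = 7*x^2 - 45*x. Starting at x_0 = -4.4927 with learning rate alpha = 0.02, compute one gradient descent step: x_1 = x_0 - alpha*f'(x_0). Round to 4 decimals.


We compute the gradient at x_0 and apply the update.
f'(x) = 14*x - 45
f'(-4.4927) = 14*-4.4927 - 45 = -107.8978
x_1 = -4.4927 - 0.02*-107.8978 = -2.3347


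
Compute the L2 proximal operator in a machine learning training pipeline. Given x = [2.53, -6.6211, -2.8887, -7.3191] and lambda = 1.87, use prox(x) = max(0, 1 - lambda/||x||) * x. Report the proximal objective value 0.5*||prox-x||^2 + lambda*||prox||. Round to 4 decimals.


Step 1: Compute ||x||.
||x|| = 10.5903
Step 2: Compute scaling factor.
scale = max(0, 1 - 1.87/10.5903) = 0.8234
Step 3: prox(x) = [2.0833, -5.452, -2.3786, -6.0267]
||prox(x)|| = 8.7203
Step 4: Proximal objective.
0.5*||prox-x||^2 = 1.7485
lambda*||prox|| = 16.307
Total = 18.0553


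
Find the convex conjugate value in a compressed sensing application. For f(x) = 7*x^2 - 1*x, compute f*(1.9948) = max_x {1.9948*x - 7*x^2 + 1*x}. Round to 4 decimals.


f*(y) = sup_x {y*x - a*x^2 - b*x} = sup_x {(y-b)*x - a*x^2}
FOC: (y - b) - 2a*x = 0 => x* = (y - b)/(2a)
x* = (1.9948 + 1)/(2*7) = 0.2139
f*(1.9948) = (y-b)^2/(4a) = (1.9948 + 1)^2/(4*7)
= 8.9688/28 = 0.3203


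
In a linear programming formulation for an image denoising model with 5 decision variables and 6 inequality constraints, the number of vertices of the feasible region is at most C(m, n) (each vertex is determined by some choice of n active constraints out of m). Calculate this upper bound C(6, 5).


Each vertex corresponds to some choice of n active constraints out of m, so the number of vertices is at most C(m, n) = m! / (n!(m-n)!).
m = 6, n = 5
Numerator: 6 * 5 * 4 * 3 * 2
Denominator: 5! = 120
C(6, 5) = 6


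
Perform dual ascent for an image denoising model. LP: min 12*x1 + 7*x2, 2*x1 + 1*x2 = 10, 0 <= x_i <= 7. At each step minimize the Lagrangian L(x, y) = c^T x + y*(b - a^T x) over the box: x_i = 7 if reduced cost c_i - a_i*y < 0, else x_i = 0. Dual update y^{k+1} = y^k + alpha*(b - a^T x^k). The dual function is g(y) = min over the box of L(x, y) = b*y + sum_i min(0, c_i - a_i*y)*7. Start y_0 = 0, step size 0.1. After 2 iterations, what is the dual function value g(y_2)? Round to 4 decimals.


Dual ascent for LP: min 12*x1 + 7*x2, 2*x1 + 1*x2 = 10, 0 <= x_i <= 7
Step 1: y^k = 0.0, reduced costs: (12.0, 7.0)
  x^k = (0.0, 0.0), subgradient = b - a^T x = 10.0
  y^{k+1} = 0.0 + 0.1*10.0 = 1.0
Step 2: y^k = 1.0, reduced costs: (10.0, 6.0)
  x^k = (0.0, 0.0), subgradient = b - a^T x = 10.0
  y^{k+1} = 1.0 + 0.1*10.0 = 2.0
Dual objective at y_2 = 2.0: reduced costs (8.0, 5.0), box minimizer x = (0.0, 0.0)
g(y_2) = b*y + (c1 - a1*y)*x1 + (c2 - a2*y)*x2 = 10*2.0 + 8.0*0.0 + 5.0*0.0 = 20.0 + 0.0 + 0.0 = 20.0
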